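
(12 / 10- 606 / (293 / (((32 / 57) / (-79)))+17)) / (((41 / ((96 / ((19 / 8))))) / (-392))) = -469.44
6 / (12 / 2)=1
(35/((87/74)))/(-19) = -2590/1653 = -1.57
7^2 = 49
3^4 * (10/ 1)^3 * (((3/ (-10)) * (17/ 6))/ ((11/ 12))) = -826200/ 11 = -75109.09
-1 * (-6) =6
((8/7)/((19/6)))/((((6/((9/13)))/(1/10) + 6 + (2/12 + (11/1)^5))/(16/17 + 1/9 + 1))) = 10048/2186077243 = 0.00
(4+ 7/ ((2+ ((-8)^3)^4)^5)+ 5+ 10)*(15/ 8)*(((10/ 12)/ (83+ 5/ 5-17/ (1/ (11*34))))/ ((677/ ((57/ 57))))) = -727935382017225747419401150338381081749212422439803304975/ 104148347932544078407154915276125405236803916324655820043162624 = -0.00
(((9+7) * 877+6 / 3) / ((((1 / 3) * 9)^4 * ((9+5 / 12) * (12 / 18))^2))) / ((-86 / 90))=-2526120 / 549067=-4.60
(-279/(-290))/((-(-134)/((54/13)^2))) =203391/1641835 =0.12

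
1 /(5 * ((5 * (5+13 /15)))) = 3 /440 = 0.01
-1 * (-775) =775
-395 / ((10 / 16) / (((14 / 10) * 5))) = -4424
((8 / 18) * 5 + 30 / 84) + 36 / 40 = 1096 / 315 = 3.48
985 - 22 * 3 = 919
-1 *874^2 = -763876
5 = 5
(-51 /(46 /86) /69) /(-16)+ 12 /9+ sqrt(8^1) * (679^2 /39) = 36049 /25392+ 922082 * sqrt(2) /39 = 33437.85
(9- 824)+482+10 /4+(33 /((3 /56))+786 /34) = 10493 /34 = 308.62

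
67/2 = 33.50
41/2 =20.50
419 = 419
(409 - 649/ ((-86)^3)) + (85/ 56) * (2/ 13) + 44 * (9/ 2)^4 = 1068021088367/ 57881096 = 18451.98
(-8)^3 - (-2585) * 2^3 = 20168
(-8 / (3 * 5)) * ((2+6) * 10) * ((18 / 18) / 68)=-32 / 51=-0.63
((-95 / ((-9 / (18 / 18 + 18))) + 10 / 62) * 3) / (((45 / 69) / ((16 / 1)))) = 4121600 / 279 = 14772.76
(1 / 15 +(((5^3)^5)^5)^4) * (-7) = -51545481385626128807505605527355894251239762881244220433671265730464605174578016492831027782391985498910427501433884724388263145409459548479478905653144116248657607376828550249658889015336171723902225494384765632 / 15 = -3436365425708408587167040000000000000000000000000000000000000000000000000000000000000000000000000000000000000000000000000000000000000000000000000000000000000000000000000000000000000000000000000000000000000000000.00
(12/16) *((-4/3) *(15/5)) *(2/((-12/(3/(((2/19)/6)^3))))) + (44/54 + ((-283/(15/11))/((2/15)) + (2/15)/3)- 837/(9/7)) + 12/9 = 37203866/135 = 275584.19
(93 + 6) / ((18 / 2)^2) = 11 / 9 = 1.22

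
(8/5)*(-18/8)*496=-8928/5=-1785.60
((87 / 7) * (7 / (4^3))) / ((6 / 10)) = 145 / 64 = 2.27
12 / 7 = 1.71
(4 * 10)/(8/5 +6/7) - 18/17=11126/731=15.22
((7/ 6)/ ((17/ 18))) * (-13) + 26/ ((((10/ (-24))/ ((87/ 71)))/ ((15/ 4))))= -365469/ 1207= -302.79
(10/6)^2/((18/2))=0.31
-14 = -14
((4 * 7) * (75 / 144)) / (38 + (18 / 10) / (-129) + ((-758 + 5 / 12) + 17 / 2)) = -37625 / 1834631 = -0.02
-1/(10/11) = -11/10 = -1.10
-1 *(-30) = 30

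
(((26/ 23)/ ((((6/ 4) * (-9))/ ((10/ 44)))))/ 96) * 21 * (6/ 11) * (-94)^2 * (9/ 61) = -2.96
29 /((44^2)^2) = 29 /3748096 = 0.00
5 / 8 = 0.62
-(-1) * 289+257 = 546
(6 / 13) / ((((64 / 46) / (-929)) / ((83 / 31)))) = -5320383 / 6448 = -825.12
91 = 91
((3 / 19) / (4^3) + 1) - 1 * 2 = -1213 / 1216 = -1.00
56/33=1.70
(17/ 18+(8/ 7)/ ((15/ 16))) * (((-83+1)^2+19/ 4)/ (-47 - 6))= -1048147/ 3816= -274.67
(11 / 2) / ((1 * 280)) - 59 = -33029 / 560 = -58.98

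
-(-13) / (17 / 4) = 52 / 17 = 3.06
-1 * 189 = -189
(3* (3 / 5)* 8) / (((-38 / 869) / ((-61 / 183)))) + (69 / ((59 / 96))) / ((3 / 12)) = 3132372 / 5605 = 558.85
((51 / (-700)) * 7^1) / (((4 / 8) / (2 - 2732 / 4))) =34731 / 50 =694.62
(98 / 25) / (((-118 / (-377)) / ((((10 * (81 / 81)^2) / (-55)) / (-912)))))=18473 / 7398600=0.00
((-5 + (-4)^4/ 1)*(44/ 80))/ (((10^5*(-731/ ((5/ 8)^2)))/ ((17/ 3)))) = -2761/ 660480000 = -0.00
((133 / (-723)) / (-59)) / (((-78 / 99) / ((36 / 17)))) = -26334 / 3142399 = -0.01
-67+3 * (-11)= -100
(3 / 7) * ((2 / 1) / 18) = 1 / 21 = 0.05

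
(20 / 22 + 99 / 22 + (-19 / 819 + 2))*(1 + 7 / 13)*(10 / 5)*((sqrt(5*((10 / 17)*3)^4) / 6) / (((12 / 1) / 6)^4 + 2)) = 66539500*sqrt(5) / 101540439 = 1.47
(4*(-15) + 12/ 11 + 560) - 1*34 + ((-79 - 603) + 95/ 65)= -30523/ 143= -213.45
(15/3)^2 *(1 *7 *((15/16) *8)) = 2625/2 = 1312.50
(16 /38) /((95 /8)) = 64 /1805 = 0.04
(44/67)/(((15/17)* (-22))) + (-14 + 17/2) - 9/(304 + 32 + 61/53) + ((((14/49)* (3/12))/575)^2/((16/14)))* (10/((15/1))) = -739547076673777/132999503070000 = -5.56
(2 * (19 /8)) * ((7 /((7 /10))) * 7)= 665 /2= 332.50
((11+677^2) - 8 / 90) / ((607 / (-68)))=-51346.15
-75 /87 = -25 /29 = -0.86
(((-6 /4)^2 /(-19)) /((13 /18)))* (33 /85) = -2673 /41990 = -0.06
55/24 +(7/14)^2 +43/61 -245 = -353927/1464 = -241.75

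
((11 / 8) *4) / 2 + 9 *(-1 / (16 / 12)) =-4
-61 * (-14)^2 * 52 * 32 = -19894784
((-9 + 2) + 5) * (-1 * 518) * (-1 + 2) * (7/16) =1813/4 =453.25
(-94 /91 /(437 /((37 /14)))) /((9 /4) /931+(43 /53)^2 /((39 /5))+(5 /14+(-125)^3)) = 0.00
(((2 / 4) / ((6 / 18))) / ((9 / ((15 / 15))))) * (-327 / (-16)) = 109 / 32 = 3.41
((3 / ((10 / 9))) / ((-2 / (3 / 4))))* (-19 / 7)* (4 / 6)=513 / 280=1.83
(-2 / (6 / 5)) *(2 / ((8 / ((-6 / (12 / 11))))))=55 / 24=2.29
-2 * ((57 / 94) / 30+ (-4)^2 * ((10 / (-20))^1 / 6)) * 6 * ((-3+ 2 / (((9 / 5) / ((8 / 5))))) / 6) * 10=-40733 / 1269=-32.10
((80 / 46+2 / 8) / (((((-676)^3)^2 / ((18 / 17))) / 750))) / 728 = 617625 / 27163661655834508034048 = 0.00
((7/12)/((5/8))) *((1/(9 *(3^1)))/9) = 14/3645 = 0.00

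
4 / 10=2 / 5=0.40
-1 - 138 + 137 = -2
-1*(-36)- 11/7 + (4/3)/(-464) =83861/2436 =34.43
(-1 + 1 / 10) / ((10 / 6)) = -27 / 50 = -0.54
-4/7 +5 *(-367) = -12849/7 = -1835.57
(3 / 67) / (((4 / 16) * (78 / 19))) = 38 / 871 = 0.04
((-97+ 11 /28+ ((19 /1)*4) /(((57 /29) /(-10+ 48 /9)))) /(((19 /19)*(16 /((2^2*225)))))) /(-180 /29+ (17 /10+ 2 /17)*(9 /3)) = 4302472625 /208152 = 20669.86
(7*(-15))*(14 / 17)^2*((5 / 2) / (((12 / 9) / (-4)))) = 154350 / 289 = 534.08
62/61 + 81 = 5003/61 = 82.02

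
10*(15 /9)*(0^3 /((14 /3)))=0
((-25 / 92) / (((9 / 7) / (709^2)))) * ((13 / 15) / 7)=-32674265 / 2484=-13153.89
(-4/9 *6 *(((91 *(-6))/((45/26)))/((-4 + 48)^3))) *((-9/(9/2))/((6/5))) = -1183/71874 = -0.02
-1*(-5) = 5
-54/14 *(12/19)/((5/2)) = -648/665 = -0.97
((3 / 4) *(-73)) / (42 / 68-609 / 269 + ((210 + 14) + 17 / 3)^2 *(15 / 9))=-0.00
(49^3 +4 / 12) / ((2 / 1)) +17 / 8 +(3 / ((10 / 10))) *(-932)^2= 63952771 / 24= 2664698.79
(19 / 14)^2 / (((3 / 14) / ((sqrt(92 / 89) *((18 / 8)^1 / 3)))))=361 *sqrt(2047) / 2492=6.55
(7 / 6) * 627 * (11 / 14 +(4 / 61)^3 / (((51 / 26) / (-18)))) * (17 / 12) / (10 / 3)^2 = 26525655717 / 363169600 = 73.04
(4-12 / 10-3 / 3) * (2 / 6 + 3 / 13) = 66 / 65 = 1.02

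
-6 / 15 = -2 / 5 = -0.40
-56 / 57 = -0.98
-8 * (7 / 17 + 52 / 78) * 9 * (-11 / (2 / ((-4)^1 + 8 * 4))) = 203280 / 17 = 11957.65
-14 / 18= -7 / 9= -0.78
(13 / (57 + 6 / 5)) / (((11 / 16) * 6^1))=520 / 9603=0.05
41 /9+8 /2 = 77 /9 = 8.56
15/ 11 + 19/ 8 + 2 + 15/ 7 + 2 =6087/ 616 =9.88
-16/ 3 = -5.33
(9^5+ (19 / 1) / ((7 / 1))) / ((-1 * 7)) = -413362 / 49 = -8435.96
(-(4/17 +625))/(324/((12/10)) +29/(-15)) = -159435/68357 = -2.33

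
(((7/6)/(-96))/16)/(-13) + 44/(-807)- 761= -761.05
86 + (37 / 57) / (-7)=85.91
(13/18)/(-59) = -13/1062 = -0.01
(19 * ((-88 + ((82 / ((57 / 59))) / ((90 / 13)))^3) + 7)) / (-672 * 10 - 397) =-29731439869498 / 6321286483875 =-4.70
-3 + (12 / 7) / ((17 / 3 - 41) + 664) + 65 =409280 / 6601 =62.00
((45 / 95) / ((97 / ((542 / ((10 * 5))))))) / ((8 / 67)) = 163413 / 368600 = 0.44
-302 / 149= -2.03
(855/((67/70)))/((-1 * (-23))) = 59850/1541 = 38.84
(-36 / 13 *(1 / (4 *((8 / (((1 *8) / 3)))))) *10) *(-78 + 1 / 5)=2334 / 13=179.54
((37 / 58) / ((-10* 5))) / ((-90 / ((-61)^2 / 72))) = 137677 / 18792000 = 0.01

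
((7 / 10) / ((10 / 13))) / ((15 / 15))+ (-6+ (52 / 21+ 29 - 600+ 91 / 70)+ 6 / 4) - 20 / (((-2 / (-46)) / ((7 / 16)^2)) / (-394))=573210203 / 16800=34119.65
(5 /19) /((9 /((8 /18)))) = 0.01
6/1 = 6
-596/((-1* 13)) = 596/13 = 45.85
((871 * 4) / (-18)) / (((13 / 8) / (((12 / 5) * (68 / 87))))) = -291584 / 1305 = -223.44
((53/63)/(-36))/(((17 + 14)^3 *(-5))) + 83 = 28039885073/337829940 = 83.00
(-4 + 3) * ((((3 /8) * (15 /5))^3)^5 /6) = -68630377364883 /70368744177664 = -0.98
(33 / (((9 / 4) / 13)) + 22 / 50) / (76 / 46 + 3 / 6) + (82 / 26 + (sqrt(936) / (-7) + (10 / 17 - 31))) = 9180098 / 149175 - 6*sqrt(26) / 7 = 57.17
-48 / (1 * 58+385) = -48 / 443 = -0.11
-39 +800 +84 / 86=32765 / 43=761.98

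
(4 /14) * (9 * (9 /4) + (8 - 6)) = 89 /14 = 6.36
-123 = -123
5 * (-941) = -4705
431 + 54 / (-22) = 4714 / 11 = 428.55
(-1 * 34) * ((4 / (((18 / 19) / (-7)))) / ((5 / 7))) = 63308 / 45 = 1406.84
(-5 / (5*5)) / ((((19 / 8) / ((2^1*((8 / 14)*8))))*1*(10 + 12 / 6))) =-128 / 1995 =-0.06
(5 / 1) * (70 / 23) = 15.22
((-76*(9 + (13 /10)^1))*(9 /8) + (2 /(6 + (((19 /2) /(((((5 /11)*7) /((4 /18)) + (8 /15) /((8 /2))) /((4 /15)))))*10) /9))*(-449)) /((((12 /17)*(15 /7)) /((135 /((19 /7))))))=-33723.70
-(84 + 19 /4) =-355 /4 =-88.75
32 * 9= 288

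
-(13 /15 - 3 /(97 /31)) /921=134 /1340055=0.00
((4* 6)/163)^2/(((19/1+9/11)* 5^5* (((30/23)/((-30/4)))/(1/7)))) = -18216/63350459375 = -0.00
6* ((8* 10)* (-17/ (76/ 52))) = -106080/ 19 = -5583.16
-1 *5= -5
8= 8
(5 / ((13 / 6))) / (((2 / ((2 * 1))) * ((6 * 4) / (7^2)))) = 4.71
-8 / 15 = -0.53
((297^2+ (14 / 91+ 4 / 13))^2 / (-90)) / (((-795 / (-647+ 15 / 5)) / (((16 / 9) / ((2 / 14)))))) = -5269245478569184 / 6045975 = -871529485.08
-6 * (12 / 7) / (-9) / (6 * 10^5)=1 / 525000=0.00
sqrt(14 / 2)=sqrt(7)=2.65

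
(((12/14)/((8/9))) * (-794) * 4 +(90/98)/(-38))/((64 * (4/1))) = -5702553/476672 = -11.96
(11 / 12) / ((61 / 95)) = 1.43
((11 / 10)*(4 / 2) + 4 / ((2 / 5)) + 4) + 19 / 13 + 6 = 1538 / 65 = 23.66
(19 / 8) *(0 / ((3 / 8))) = 0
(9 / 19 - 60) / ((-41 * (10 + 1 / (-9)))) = 10179 / 69331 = 0.15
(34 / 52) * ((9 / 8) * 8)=153 / 26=5.88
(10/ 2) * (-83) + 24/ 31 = -414.23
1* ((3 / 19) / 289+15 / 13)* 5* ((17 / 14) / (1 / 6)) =176580 / 4199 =42.05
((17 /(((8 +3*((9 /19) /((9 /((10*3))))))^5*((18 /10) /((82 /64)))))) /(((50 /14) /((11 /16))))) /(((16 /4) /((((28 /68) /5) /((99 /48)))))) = 4974482891 /71711791536844800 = 0.00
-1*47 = -47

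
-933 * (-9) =8397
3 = 3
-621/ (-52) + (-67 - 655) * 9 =-337275/ 52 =-6486.06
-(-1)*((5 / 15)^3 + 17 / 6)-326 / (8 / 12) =-26251 / 54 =-486.13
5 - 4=1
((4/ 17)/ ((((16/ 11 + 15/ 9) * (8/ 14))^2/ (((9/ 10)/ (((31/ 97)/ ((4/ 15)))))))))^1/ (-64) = -15528051/ 17891017600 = -0.00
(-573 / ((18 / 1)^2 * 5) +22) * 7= 81823 / 540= 151.52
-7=-7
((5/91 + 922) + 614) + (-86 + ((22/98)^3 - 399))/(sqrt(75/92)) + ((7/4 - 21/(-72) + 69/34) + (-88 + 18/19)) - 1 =1024339037/705432 - 38038956 * sqrt(69)/588245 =914.92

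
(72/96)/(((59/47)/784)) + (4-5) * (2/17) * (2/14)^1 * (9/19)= 62483934/133399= 468.40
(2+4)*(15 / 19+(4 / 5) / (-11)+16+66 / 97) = 10580778 / 101365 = 104.38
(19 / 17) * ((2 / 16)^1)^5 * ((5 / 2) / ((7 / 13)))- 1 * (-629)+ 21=5069210835 / 7798784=650.00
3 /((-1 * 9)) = -1 /3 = -0.33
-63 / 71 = -0.89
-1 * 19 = -19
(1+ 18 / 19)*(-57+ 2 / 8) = -8399 / 76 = -110.51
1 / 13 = 0.08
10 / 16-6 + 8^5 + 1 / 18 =2358913 / 72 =32762.68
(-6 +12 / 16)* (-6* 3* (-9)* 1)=-1701 / 2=-850.50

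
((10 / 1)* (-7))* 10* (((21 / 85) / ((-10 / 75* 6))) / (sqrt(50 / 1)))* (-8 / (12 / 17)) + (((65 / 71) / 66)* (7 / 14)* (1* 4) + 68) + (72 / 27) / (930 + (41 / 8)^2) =9755166061 / 143393943 - 245* sqrt(2) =-278.45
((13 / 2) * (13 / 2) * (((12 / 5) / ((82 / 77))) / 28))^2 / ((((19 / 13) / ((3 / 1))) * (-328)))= -1213014231 / 16761587200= -0.07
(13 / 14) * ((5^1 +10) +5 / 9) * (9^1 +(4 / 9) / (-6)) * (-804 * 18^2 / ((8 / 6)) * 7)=-176325240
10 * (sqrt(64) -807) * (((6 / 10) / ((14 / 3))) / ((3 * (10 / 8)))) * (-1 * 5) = 9588 / 7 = 1369.71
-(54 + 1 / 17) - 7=-1038 / 17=-61.06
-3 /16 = -0.19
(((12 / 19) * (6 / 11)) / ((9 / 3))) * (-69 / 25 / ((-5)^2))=-1656 / 130625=-0.01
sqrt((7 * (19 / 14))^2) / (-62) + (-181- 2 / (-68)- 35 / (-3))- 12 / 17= -1076111 / 6324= -170.16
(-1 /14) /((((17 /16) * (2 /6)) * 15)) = -8 /595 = -0.01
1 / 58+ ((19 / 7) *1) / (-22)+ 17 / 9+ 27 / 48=754121 / 321552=2.35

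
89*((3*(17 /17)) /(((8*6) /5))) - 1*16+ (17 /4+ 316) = 5313 /16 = 332.06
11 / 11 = 1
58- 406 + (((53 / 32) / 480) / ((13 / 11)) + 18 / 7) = -482822159 / 1397760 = -345.43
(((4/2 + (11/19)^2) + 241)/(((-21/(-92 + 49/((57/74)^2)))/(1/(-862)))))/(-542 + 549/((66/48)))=7388207464/8333417396115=0.00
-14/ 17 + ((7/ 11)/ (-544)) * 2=-2471/ 2992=-0.83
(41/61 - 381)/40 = -580/61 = -9.51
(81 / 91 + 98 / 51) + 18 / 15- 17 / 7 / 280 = 4.00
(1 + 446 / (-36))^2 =42025 / 324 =129.71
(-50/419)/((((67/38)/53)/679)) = -68375300/28073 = -2435.62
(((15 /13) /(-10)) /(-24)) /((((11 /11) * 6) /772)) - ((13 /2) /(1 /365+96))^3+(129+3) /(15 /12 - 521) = 51350631266559197 /140952689756165196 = 0.36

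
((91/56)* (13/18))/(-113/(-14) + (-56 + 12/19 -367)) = -22477/7934616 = -0.00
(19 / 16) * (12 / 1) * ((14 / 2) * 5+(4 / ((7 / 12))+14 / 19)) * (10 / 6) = 28325 / 28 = 1011.61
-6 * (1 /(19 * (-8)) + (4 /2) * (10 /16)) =-567 /76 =-7.46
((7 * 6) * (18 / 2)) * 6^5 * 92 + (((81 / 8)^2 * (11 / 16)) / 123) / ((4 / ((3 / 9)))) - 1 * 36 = 270418140.05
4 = 4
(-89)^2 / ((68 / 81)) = 641601 / 68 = 9435.31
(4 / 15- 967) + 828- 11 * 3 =-2576 / 15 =-171.73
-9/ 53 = -0.17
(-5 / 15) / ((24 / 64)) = -8 / 9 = -0.89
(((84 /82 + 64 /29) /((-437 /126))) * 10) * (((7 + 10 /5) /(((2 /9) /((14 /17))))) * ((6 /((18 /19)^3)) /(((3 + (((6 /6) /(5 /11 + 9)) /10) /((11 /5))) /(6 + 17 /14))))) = -17996566224 /3418375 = -5264.66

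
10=10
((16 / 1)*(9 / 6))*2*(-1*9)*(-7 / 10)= 1512 / 5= 302.40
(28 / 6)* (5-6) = -14 / 3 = -4.67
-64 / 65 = -0.98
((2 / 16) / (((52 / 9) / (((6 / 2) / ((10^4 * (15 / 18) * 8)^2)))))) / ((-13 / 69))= -16767 / 216320000000000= -0.00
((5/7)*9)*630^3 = 1607445000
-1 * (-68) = 68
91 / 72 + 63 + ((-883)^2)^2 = 43769875448539 / 72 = 607914936785.26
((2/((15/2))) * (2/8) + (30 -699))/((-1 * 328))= 5017/2460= 2.04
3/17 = 0.18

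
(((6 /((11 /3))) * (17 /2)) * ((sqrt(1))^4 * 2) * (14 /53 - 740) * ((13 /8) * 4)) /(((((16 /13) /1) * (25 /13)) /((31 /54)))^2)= -118908146764823 /15111360000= -7868.79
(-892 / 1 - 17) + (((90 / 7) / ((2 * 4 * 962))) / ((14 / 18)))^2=-32316637579911 / 35551856704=-909.00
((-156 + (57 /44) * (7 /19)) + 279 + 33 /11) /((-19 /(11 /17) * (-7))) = 795 /1292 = 0.62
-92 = -92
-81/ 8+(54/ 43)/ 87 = -100863/ 9976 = -10.11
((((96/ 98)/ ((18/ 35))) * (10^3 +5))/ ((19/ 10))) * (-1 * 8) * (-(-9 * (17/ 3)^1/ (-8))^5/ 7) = 2889586477125/ 238336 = 12124003.41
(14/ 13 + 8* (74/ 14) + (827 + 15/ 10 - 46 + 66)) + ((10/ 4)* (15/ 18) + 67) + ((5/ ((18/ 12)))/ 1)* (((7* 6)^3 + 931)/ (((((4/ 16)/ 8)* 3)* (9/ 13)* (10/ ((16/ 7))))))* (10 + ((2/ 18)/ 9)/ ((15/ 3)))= 8809598.59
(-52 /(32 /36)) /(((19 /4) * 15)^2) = -104 /9025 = -0.01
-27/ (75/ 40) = -72/ 5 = -14.40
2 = 2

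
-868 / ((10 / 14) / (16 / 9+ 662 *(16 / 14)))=-41469568 / 45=-921545.96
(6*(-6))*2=-72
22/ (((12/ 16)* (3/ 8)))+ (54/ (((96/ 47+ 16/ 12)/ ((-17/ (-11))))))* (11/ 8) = 113111/ 1008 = 112.21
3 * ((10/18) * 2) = 10/3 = 3.33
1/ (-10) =-1/ 10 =-0.10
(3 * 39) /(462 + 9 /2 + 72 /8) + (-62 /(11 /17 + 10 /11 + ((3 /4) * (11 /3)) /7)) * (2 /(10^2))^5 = 31093346511457 /126366601562500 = 0.25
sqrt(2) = 1.41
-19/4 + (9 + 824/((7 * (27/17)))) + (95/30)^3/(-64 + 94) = 3602713/45360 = 79.42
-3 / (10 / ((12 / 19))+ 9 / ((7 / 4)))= -126 / 881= -0.14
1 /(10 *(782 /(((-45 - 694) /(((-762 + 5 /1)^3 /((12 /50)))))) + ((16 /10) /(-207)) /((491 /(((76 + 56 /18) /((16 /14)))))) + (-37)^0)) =675987687 /12929373966971683768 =0.00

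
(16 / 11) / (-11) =-0.13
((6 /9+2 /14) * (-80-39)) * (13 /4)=-3757 /12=-313.08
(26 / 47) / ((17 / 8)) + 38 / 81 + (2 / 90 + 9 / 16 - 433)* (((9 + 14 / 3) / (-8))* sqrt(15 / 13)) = 47210 / 64719 + 12764899* sqrt(195) / 224640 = 794.23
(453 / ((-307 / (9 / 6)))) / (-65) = 1359 / 39910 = 0.03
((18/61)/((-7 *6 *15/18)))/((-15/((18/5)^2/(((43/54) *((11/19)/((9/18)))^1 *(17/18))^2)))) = 0.01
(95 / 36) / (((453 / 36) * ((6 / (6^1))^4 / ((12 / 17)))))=380 / 2567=0.15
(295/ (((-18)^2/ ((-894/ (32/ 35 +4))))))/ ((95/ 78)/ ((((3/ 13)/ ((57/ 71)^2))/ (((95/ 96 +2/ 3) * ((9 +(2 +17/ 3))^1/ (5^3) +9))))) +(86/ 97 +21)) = -6018035529800/ 2664766890333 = -2.26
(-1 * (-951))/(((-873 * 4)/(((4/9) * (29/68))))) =-9193/178092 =-0.05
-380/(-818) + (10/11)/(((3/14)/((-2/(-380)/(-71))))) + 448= 8165391448/18207453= 448.46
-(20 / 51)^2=-400 / 2601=-0.15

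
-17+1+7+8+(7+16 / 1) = 22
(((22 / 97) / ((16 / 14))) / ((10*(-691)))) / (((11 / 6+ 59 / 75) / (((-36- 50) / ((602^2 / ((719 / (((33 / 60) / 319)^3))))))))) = 964463005000 / 2642941637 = 364.92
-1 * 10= -10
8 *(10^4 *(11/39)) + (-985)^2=38718775/39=992789.10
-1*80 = -80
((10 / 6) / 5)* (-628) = -628 / 3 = -209.33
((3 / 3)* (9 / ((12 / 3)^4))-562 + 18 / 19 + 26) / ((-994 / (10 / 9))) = 13011625 / 21756672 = 0.60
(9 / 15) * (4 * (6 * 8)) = 115.20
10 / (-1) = -10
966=966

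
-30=-30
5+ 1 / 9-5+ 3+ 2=46 / 9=5.11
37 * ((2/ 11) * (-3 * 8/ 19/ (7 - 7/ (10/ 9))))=-12.14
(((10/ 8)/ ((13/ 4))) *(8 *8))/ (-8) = -40/ 13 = -3.08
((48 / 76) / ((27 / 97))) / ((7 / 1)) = 388 / 1197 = 0.32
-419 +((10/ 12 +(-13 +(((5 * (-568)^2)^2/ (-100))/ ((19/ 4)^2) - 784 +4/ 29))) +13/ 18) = -108666154585718/ 94221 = -1153311412.38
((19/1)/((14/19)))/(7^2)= 361/686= 0.53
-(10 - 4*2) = -2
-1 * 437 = -437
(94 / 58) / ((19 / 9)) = 423 / 551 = 0.77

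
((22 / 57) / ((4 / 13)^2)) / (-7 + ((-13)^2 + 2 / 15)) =0.03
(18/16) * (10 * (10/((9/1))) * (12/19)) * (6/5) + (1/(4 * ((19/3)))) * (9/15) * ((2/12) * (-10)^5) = -7320/19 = -385.26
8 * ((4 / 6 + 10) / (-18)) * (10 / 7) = -1280 / 189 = -6.77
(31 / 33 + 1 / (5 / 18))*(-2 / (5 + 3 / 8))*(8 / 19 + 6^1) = -1462048 / 134805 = -10.85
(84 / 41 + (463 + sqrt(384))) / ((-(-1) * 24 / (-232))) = -552943 / 123 - 232 * sqrt(6) / 3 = -4684.90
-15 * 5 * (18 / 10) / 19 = -135 / 19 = -7.11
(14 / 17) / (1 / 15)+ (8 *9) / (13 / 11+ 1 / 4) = 7454 / 119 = 62.64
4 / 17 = 0.24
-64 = -64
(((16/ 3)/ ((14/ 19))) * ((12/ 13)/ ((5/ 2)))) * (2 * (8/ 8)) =2432/ 455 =5.35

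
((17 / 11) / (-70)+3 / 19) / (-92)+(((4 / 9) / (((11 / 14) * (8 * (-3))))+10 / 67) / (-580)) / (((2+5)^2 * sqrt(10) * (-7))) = -0.00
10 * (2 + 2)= 40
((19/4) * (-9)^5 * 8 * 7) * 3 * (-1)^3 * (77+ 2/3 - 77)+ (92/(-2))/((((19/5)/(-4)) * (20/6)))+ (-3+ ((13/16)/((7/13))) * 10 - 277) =33424301943/1064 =31413817.62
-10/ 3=-3.33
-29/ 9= -3.22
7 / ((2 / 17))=119 / 2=59.50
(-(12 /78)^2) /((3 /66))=-88 /169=-0.52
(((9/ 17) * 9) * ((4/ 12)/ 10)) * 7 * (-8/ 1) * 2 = -1512/ 85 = -17.79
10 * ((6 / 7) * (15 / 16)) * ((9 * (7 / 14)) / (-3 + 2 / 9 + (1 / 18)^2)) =-164025 / 12586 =-13.03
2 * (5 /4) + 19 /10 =22 /5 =4.40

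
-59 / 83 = -0.71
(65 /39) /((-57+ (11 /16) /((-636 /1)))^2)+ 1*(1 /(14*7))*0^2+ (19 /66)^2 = 122210187433249 /1465575685334244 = 0.08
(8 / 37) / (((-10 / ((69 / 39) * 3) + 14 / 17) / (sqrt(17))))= -2346 * sqrt(17) / 11507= -0.84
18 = 18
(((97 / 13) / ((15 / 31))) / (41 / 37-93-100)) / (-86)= 111259 / 119067000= 0.00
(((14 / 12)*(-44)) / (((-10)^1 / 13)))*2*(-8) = -16016 / 15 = -1067.73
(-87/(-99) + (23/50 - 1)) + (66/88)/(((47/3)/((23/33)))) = 57721/155100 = 0.37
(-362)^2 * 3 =393132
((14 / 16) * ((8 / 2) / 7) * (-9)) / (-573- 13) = 9 / 1172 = 0.01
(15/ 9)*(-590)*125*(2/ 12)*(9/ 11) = -184375/ 11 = -16761.36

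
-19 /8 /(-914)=19 /7312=0.00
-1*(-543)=543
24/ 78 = 4/ 13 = 0.31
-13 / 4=-3.25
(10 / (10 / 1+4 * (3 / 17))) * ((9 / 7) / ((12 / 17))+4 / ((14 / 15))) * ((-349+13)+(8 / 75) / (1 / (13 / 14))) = -42720303 / 22295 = -1916.14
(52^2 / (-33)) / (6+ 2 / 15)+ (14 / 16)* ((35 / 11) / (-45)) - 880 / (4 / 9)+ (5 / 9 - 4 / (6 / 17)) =-36508495 / 18216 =-2004.20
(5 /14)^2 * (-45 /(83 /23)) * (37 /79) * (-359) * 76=6530254875 /321293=20324.92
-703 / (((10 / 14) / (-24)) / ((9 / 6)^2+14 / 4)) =679098 / 5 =135819.60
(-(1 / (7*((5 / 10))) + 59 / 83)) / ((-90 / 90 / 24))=13896 / 581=23.92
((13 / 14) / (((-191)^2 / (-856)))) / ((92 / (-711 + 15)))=968136 / 5873441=0.16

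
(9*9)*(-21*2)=-3402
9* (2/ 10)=9/ 5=1.80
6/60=0.10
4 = 4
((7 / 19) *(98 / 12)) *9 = 1029 / 38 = 27.08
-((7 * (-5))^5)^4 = -7609583501588058567047119140625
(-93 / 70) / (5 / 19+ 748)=-589 / 331730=-0.00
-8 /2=-4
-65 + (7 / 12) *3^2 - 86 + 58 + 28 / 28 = -347 / 4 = -86.75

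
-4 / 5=-0.80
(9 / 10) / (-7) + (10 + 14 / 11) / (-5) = -367 / 154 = -2.38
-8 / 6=-4 / 3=-1.33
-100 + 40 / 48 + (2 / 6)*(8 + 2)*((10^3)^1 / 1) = 19405 / 6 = 3234.17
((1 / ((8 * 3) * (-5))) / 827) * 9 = -3 / 33080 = -0.00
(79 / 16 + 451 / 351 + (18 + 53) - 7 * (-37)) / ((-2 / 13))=-1888225 / 864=-2185.45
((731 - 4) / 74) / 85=727 / 6290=0.12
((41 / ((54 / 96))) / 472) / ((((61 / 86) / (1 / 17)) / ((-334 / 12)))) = -588842 / 1651941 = -0.36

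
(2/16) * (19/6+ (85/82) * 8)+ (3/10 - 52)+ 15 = -347033/9840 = -35.27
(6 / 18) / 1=1 / 3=0.33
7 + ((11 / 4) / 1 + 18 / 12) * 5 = 28.25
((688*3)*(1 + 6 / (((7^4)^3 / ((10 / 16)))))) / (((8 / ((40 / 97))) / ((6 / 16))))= 107131562964765 / 2685209716994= 39.90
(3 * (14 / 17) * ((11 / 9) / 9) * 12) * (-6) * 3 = -1232 / 17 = -72.47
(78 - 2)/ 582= 38/ 291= 0.13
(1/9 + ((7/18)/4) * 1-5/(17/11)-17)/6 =-8171/2448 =-3.34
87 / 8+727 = 5903 / 8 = 737.88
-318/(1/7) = -2226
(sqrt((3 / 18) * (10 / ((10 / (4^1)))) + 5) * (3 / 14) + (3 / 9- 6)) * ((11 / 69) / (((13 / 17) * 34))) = -187 / 5382 + 11 * sqrt(51) / 25116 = -0.03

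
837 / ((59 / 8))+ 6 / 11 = 74010 / 649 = 114.04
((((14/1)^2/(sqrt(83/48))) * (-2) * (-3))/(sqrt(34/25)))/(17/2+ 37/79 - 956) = -0.81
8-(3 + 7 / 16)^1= 73 / 16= 4.56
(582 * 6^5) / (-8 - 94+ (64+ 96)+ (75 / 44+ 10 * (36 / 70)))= 1393894656 / 19973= 69788.95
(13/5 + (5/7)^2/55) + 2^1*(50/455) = 99116/35035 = 2.83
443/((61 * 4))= 443/244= 1.82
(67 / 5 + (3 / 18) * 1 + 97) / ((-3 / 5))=-3317 / 18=-184.28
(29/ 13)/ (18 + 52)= 29/ 910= 0.03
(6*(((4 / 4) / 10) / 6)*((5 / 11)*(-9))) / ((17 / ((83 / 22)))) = -747 / 8228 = -0.09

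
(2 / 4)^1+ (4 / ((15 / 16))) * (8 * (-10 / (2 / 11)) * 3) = -5631.50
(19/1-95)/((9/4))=-33.78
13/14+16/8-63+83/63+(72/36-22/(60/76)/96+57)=-223/5040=-0.04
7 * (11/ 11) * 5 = 35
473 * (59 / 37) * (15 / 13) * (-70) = -29302350 / 481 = -60919.65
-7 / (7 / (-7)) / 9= 7 / 9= 0.78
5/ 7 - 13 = -86/ 7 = -12.29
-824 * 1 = -824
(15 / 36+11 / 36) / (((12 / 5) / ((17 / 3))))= 1105 / 648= 1.71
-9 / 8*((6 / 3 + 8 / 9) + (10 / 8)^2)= -641 / 128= -5.01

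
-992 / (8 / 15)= -1860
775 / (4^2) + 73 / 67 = 53093 / 1072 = 49.53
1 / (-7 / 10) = -10 / 7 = -1.43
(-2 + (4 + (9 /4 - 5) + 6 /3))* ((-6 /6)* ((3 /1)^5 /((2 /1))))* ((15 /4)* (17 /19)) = -309825 /608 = -509.58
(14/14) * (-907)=-907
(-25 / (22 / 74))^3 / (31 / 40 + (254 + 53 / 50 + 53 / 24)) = -237435937500 / 103036703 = -2304.38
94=94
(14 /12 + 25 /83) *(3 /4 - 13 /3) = -31433 /5976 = -5.26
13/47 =0.28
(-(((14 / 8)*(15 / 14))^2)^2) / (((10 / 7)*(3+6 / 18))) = -2.60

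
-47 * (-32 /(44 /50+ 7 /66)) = 2481600 /1627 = 1525.26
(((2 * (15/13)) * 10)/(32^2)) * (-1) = -75/3328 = -0.02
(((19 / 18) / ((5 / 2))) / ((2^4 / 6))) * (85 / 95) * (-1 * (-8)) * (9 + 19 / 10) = 1853 / 150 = 12.35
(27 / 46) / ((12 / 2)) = 9 / 92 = 0.10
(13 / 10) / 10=13 / 100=0.13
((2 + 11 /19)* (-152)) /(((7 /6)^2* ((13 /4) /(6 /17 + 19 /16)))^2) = -113763528 /2393209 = -47.54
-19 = -19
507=507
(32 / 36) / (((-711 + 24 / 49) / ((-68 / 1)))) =26656 / 313335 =0.09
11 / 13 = 0.85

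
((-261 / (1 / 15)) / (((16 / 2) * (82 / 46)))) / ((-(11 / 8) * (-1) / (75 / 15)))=-450225 / 451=-998.28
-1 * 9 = -9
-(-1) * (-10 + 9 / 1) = -1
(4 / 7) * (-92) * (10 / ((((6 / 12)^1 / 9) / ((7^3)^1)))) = -3245760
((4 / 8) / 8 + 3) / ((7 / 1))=7 / 16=0.44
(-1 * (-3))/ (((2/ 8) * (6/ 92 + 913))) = 0.01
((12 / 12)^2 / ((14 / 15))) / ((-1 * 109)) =-15 / 1526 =-0.01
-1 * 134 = -134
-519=-519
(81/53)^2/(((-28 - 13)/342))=-2243862/115169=-19.48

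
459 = 459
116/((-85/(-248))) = 28768/85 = 338.45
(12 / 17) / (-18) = -2 / 51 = -0.04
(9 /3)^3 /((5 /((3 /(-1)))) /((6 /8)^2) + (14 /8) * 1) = -2916 /131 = -22.26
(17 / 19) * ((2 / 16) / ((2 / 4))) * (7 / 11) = 119 / 836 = 0.14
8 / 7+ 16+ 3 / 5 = 621 / 35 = 17.74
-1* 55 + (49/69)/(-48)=-182209/3312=-55.01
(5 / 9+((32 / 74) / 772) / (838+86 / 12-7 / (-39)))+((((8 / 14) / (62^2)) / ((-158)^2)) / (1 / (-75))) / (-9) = 4251198961442303 / 7652148320216988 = 0.56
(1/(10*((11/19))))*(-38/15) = -361/825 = -0.44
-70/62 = -35/31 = -1.13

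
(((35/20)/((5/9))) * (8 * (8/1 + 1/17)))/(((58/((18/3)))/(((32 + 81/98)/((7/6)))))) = 71398098/120785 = 591.12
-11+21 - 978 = -968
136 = 136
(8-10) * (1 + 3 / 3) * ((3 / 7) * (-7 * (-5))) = -60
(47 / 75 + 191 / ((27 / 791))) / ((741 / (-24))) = -30219584 / 166725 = -181.25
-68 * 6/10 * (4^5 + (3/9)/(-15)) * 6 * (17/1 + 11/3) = -388538128/75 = -5180508.37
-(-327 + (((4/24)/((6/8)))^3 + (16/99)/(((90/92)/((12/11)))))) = 144137387/441045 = 326.81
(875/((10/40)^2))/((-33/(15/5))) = -14000/11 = -1272.73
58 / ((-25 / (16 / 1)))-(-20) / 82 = -37798 / 1025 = -36.88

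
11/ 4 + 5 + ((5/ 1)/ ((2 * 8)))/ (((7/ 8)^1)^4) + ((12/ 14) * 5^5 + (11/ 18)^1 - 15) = 230997241/ 86436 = 2672.47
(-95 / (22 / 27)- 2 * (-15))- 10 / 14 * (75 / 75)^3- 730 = -125865 / 154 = -817.31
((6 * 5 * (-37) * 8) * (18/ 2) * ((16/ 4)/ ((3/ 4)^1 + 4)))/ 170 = -127872/ 323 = -395.89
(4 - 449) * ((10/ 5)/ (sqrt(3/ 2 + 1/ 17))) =-890 * sqrt(1802)/ 53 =-712.84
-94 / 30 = -47 / 15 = -3.13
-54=-54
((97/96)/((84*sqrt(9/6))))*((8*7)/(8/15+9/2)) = 485*sqrt(6)/10872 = 0.11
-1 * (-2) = 2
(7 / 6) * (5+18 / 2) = 49 / 3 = 16.33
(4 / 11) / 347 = 4 / 3817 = 0.00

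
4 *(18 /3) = 24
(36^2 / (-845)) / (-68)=324 / 14365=0.02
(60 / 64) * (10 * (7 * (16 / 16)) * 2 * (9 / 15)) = 315 / 4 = 78.75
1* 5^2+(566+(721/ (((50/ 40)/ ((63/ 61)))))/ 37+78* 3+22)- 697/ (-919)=8959005598/ 10370915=863.86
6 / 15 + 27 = 137 / 5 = 27.40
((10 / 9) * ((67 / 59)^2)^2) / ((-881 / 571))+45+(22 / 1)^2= 50710492889291 / 96078555369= 527.80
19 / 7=2.71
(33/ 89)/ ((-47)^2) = 33/ 196601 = 0.00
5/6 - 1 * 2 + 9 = 47/6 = 7.83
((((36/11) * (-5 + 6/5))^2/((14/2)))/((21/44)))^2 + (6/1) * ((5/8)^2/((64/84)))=199523829091743/92966720000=2146.19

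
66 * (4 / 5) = 264 / 5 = 52.80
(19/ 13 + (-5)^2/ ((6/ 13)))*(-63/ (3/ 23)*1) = -698579/ 26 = -26868.42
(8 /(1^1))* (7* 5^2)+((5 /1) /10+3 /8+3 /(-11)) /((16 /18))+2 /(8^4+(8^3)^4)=529396089846699 /377957144576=1400.68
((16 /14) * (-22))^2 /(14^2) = 7744 /2401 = 3.23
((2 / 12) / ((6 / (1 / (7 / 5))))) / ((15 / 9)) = 1 / 84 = 0.01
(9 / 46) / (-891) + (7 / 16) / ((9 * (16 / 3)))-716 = -417359807 / 582912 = -715.99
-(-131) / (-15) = -131 / 15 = -8.73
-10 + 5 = -5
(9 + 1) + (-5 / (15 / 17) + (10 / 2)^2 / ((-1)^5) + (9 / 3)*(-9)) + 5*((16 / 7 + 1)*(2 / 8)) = -43.56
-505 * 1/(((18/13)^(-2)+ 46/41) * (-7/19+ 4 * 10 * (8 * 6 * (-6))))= 127459980/4778959871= 0.03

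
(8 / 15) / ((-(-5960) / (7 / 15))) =7 / 167625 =0.00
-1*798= -798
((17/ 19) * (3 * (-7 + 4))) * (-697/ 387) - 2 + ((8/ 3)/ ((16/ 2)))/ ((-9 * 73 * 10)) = 201336833/ 16103070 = 12.50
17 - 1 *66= -49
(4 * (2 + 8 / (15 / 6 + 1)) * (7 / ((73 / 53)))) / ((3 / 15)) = 435.62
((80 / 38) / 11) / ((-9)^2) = 40 / 16929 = 0.00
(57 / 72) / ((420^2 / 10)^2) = 19 / 7468070400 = 0.00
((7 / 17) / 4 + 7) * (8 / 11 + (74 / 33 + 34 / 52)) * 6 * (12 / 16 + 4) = 733.53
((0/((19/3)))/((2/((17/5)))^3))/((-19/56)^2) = 0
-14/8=-7/4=-1.75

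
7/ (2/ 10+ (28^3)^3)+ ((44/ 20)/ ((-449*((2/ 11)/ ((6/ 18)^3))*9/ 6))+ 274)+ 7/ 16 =14077799644554548514673/ 51297048609267043440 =274.44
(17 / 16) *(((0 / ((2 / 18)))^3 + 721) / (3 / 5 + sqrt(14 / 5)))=-183855 / 976 + 61285 *sqrt(70) / 976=336.98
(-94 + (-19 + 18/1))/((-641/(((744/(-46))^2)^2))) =10142.06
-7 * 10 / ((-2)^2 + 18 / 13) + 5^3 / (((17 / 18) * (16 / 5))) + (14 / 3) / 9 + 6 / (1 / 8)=282299 / 3672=76.88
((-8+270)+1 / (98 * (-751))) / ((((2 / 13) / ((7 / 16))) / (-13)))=-3258772075 / 336448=-9685.81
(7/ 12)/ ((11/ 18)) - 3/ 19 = 333/ 418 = 0.80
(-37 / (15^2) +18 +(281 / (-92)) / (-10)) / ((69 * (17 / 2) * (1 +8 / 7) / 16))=21029036 / 91054125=0.23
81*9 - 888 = -159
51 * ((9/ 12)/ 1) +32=281/ 4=70.25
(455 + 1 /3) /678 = 0.67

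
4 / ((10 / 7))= 14 / 5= 2.80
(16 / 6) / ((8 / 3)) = 1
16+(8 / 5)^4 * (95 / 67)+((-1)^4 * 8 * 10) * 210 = 140911824 / 8375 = 16825.29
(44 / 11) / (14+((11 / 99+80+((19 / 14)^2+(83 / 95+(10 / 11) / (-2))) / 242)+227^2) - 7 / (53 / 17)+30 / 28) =94572767520 / 1220507588671981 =0.00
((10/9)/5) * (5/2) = 5/9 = 0.56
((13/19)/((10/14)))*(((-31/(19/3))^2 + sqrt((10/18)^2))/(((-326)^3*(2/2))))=-3623893/5346826861140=-0.00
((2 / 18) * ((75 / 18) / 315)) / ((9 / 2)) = 0.00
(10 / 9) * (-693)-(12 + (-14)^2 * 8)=-2350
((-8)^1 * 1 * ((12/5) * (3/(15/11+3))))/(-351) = 22/585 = 0.04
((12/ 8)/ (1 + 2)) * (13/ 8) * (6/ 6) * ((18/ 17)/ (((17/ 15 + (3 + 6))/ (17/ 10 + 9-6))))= 16497/ 41344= 0.40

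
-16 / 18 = -8 / 9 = -0.89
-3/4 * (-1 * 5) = 15/4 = 3.75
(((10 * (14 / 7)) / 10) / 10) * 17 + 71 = 372 / 5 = 74.40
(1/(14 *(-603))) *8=-4/4221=-0.00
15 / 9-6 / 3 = -1 / 3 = -0.33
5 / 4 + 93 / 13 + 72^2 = 270005 / 52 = 5192.40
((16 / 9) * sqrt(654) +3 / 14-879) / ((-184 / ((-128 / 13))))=-98424 / 2093 +256 * sqrt(654) / 2691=-44.59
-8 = -8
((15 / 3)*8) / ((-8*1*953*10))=-1 / 1906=-0.00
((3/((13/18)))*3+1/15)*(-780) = -9772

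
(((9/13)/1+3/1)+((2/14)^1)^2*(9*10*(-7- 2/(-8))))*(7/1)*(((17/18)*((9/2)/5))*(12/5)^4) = -488713824/284375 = -1718.55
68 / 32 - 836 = -6671 / 8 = -833.88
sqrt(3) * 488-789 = -789 + 488 * sqrt(3) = 56.24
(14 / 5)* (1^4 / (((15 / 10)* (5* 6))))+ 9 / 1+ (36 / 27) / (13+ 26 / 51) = 1420171 / 155025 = 9.16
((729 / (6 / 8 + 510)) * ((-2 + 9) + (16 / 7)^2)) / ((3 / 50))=290.80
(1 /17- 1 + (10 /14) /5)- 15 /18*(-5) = 2405 /714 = 3.37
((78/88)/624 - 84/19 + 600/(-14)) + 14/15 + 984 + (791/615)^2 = 33264718613237/35413963200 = 939.31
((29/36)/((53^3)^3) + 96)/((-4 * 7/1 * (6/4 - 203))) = 367870418492521667/21620051053487575416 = 0.02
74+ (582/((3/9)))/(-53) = 2176/53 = 41.06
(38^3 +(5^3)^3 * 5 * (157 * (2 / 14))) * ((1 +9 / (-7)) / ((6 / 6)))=-3067174458 / 49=-62595397.10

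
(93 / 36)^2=6.67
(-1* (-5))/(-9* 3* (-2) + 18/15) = 0.09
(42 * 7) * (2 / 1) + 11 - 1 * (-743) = 1342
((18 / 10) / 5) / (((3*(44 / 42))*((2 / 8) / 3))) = 378 / 275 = 1.37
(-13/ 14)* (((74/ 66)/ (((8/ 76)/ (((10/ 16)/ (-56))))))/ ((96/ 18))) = 45695/ 2207744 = 0.02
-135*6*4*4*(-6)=77760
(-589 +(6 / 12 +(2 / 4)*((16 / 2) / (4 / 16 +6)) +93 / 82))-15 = -616769 / 1025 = -601.73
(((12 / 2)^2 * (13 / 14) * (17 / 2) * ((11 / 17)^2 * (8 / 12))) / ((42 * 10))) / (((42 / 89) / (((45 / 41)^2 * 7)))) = 18899595 / 5601092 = 3.37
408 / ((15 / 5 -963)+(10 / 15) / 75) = -45900 / 107999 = -0.43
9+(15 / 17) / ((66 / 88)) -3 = 122 / 17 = 7.18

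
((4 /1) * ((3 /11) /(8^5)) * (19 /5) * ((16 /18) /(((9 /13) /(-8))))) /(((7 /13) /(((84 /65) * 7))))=-1729 /79200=-0.02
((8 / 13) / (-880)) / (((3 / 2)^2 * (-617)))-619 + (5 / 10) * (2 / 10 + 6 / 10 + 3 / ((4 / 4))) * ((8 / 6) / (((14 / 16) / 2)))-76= -19155038317 / 27792765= -689.21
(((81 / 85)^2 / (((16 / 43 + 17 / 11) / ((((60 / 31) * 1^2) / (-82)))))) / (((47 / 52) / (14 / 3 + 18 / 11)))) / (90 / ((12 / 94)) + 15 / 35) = -7120032192 / 64434487393865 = -0.00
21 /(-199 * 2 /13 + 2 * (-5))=-91 /176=-0.52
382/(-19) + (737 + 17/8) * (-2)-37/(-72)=-2049047/1368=-1497.84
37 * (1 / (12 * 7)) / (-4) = -37 / 336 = -0.11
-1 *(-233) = 233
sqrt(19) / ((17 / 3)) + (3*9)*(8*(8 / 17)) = 3*sqrt(19) / 17 + 1728 / 17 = 102.42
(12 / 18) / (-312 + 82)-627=-216316 / 345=-627.00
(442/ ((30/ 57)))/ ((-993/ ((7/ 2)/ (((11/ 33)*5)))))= -29393/ 16550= -1.78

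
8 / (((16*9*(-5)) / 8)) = -4 / 45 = -0.09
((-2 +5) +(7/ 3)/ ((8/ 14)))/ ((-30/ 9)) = -17/ 8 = -2.12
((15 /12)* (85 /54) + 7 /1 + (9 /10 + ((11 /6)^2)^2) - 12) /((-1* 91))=-59387 /589680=-0.10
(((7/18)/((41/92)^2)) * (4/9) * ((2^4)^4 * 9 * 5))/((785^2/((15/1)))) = 7765753856/124304907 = 62.47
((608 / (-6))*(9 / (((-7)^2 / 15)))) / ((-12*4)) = 285 / 49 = 5.82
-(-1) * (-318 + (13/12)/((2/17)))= -7411/24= -308.79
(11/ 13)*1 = 11/ 13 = 0.85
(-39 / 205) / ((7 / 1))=-0.03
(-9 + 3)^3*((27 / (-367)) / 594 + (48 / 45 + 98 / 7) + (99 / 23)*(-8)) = 1942229268 / 464255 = 4183.54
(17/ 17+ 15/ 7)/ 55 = 2/ 35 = 0.06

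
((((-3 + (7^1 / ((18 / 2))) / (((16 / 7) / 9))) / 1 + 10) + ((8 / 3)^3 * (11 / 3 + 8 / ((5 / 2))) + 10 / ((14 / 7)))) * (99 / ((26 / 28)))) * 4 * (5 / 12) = 72486337 / 2808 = 25814.22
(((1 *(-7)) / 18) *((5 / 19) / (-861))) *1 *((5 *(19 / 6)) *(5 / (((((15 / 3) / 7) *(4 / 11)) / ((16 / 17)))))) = 1925 / 56457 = 0.03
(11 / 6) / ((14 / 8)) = 22 / 21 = 1.05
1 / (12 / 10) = 0.83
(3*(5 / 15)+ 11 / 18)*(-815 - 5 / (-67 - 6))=-1312.95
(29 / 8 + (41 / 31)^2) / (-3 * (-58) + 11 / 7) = 0.03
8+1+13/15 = 148/15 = 9.87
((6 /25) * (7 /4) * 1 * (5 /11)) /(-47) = -0.00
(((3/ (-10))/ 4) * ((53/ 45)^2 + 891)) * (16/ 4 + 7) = -4969481/ 6750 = -736.22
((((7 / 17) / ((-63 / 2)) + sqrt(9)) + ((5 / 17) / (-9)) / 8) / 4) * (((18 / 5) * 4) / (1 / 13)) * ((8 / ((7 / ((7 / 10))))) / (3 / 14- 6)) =-221494 / 11475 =-19.30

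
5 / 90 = 1 / 18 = 0.06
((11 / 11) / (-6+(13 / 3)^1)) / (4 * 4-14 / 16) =-24 / 605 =-0.04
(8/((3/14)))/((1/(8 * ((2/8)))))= 224/3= 74.67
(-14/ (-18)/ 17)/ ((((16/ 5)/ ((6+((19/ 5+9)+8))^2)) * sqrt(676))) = 31423/ 79560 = 0.39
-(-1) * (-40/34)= -20/17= -1.18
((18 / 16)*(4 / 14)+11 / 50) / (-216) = -0.00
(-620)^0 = 1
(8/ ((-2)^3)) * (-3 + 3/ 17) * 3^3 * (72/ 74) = 46656/ 629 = 74.17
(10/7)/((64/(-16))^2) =5/56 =0.09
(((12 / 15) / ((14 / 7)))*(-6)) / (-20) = 0.12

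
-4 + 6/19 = -70/19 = -3.68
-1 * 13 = -13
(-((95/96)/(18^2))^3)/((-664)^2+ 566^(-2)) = -68666306375/1062570512340131847340032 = -0.00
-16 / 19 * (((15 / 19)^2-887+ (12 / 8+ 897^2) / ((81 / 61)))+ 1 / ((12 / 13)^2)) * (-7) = 660517894253 / 185193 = 3566646.12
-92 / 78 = -46 / 39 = -1.18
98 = 98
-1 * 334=-334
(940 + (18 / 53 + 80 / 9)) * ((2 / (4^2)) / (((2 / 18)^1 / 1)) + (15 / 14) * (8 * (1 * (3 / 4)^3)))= 4500.36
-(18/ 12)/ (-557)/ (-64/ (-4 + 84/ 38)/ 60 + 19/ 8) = 3060/ 3375977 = 0.00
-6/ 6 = -1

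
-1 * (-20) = 20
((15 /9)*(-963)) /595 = -321 /119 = -2.70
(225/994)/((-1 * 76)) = -225/75544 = -0.00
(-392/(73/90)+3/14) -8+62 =-438513/1022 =-429.07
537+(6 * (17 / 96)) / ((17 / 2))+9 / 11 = 47339 / 88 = 537.94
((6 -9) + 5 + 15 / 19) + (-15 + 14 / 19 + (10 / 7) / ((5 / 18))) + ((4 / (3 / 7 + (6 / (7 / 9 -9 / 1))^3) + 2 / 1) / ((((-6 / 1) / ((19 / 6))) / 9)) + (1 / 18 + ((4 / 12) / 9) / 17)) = -8331694453 / 16971066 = -490.94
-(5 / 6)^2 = -25 / 36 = -0.69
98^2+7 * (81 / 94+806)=1433691 / 94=15252.03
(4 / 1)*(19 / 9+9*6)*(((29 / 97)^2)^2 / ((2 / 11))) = 9.86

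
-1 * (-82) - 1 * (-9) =91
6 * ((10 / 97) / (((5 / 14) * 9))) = 56 / 291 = 0.19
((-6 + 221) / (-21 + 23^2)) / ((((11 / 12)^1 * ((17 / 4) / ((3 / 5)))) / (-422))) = -653256 / 23749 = -27.51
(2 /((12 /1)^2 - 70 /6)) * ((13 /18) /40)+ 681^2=22093574053 /47640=463761.00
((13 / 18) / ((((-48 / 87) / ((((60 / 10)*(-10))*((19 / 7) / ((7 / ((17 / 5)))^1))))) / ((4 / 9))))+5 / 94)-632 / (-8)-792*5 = -238459535 / 62181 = -3834.93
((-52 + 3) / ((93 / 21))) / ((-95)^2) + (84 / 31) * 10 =7580657 / 279775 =27.10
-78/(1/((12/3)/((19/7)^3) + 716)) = -383168448/6859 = -55863.60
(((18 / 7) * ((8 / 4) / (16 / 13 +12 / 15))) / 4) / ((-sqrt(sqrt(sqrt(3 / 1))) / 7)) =-3.86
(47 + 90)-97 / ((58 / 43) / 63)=-254827 / 58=-4393.57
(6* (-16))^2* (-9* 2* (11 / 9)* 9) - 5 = -1824773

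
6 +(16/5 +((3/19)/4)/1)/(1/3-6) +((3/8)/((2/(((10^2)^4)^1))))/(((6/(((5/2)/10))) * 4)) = 1261753817/6460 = 195317.93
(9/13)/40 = 9/520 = 0.02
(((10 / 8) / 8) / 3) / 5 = 1 / 96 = 0.01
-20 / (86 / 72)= -720 / 43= -16.74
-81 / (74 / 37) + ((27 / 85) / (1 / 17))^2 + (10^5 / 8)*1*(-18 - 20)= -23750567 / 50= -475011.34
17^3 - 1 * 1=4912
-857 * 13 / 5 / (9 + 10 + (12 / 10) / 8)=-44564 / 383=-116.36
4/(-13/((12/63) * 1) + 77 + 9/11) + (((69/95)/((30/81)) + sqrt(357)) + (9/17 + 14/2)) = 67369491/6799150 + sqrt(357) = 28.80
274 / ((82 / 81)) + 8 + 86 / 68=390213 / 1394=279.92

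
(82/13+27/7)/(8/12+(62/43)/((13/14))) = 119325/26054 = 4.58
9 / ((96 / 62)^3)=29791 / 12288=2.42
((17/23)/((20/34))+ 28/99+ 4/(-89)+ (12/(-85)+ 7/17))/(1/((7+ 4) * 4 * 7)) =851281774/1565955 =543.62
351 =351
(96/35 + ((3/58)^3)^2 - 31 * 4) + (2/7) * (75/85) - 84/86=-118808734816688311/973987498738240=-121.98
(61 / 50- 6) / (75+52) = -239 / 6350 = -0.04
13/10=1.30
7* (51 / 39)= 119 / 13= 9.15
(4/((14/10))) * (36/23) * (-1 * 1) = -720/161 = -4.47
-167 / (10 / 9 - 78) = 1503 / 692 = 2.17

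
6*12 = 72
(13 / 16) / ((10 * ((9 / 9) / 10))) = 13 / 16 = 0.81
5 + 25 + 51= 81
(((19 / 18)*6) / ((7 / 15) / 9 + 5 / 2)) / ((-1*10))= -171 / 689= -0.25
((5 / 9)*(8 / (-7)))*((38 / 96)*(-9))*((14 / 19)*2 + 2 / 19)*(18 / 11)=450 / 77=5.84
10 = 10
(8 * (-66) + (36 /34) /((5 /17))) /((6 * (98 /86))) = -18791 /245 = -76.70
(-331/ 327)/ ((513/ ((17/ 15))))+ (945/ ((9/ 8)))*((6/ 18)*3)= 2113656973/ 2516265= 840.00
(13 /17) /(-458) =-13 /7786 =-0.00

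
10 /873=0.01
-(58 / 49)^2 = -1.40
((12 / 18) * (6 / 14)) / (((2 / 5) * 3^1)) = 5 / 21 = 0.24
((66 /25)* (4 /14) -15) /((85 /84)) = -29916 /2125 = -14.08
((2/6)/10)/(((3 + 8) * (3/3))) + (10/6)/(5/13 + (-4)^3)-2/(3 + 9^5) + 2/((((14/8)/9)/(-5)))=-34549611884/671495055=-51.45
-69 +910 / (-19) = -2221 / 19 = -116.89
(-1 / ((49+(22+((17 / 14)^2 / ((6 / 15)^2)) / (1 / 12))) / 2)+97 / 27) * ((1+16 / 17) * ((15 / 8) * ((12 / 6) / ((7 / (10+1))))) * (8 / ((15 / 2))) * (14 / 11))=302873384 / 5445423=55.62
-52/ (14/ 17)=-442/ 7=-63.14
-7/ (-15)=7/ 15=0.47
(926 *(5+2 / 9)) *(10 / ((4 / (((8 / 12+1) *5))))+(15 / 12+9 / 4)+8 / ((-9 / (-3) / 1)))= 130566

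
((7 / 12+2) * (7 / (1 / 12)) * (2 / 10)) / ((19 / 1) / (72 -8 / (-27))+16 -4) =423584 / 119685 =3.54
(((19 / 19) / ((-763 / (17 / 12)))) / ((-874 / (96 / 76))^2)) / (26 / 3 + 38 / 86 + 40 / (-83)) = -2184228 / 4858498224671455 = -0.00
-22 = -22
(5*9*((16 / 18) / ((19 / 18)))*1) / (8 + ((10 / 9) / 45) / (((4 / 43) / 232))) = 14580 / 26771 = 0.54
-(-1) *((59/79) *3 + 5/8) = 1811/632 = 2.87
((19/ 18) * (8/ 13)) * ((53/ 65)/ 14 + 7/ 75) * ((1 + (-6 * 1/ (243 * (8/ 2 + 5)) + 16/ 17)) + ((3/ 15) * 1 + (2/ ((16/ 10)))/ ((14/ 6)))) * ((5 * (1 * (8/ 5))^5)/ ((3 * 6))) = 1494148770930688/ 1948298688984375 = 0.77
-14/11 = -1.27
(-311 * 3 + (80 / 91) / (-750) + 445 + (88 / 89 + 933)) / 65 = 270904013 / 39482625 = 6.86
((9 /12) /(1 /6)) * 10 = 45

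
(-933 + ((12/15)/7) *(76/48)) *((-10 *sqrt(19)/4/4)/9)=48973 *sqrt(19)/756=282.37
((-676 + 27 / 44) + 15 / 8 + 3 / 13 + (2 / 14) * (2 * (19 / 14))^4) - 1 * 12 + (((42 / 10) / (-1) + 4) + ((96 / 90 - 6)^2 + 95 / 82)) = -115686738002107 / 177370993800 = -652.23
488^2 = 238144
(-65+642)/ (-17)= -577/ 17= -33.94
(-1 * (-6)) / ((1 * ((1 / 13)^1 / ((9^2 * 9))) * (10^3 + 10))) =28431 / 505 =56.30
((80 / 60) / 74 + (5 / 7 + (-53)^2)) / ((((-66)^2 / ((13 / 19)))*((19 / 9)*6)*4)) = 14190553 / 1629126576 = 0.01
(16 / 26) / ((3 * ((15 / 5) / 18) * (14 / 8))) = 64 / 91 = 0.70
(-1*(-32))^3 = 32768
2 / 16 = 1 / 8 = 0.12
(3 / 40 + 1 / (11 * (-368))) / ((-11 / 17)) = -25721 / 222640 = -0.12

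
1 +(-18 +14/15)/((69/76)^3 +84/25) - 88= -12329520329/135260127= -91.15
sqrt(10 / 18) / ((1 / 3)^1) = sqrt(5) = 2.24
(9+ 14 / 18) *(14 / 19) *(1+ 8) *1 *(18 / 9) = 2464 / 19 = 129.68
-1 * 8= -8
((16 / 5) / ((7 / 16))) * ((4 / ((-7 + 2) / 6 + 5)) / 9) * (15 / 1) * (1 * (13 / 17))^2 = 6.84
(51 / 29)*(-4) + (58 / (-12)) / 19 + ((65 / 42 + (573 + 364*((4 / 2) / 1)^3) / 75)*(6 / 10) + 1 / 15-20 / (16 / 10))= 5256919 / 578550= 9.09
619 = 619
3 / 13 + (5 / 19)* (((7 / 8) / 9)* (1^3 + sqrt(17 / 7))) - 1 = -13225 / 17784 + 5* sqrt(119) / 1368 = -0.70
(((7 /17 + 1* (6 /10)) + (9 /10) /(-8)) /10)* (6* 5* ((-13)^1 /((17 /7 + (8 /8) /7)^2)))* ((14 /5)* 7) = -38173499 /367200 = -103.96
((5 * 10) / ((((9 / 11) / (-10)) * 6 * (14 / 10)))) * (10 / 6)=-68750 / 567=-121.25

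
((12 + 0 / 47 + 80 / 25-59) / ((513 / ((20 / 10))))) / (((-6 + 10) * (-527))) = 73 / 901170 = 0.00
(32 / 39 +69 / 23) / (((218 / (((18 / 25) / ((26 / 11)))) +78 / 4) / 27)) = 265518 / 1892293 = 0.14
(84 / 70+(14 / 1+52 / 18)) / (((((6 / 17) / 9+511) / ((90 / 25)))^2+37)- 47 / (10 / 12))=76219704 / 84828251897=0.00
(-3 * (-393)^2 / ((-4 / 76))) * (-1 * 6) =-52821558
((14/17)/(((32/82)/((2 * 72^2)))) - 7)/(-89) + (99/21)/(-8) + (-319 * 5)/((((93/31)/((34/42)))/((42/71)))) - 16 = -9329411365/18047064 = -516.95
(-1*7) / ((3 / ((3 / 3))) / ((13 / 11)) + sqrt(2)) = -1.77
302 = 302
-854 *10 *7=-59780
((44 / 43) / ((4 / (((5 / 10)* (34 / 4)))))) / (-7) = -0.16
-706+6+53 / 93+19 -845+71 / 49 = -6944782 / 4557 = -1523.98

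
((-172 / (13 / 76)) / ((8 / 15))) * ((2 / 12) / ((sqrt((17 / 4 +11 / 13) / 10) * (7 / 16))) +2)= -49020 / 13 - 130720 * sqrt(1378) / 4823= -4776.89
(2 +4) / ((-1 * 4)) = -3 / 2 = -1.50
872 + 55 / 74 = 64583 / 74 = 872.74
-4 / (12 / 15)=-5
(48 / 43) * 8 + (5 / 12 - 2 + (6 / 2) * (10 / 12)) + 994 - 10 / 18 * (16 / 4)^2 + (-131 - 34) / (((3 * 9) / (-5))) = 529165 / 516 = 1025.51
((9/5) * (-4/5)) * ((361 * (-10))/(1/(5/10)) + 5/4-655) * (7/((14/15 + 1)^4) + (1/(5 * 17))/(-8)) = 4253459429457/2404755400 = 1768.77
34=34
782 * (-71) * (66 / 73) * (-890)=3261362280 / 73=44676195.62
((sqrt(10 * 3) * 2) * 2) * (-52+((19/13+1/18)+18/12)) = -22924 * sqrt(30)/117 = -1073.16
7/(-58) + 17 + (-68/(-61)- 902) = -3127613/3538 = -884.01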